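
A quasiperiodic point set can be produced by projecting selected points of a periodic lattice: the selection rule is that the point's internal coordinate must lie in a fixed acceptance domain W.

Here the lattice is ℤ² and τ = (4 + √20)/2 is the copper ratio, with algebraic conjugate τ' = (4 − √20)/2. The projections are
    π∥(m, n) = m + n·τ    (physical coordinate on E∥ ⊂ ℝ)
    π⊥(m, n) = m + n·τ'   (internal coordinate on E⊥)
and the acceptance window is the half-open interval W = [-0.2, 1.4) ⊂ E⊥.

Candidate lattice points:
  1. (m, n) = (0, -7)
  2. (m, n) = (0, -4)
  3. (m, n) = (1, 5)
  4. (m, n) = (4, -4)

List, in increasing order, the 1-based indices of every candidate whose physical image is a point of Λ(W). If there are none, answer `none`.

Compute τ' = (4−√20)/2 = -0.2361, so π⊥(m,n) = m -0.2361·n.
candidate 1: (m,n)=(0,-7) → π∥ = 0-7·τ ≈ -29.6525, π⊥ = 0-7·τ' ≈ 1.6525 ∉ [-0.2, 1.4) ⇒ out
candidate 2: (m,n)=(0,-4) → π∥ = 0-4·τ ≈ -16.9443, π⊥ = 0-4·τ' ≈ 0.9443 ∈ [-0.2, 1.4) ⇒ IN Λ
candidate 3: (m,n)=(1,5) → π∥ = 1+5·τ ≈ 22.1803, π⊥ = 1+5·τ' ≈ -0.1803 ∈ [-0.2, 1.4) ⇒ IN Λ
candidate 4: (m,n)=(4,-4) → π∥ = 4-4·τ ≈ -12.9443, π⊥ = 4-4·τ' ≈ 4.9443 ∉ [-0.2, 1.4) ⇒ out

2, 3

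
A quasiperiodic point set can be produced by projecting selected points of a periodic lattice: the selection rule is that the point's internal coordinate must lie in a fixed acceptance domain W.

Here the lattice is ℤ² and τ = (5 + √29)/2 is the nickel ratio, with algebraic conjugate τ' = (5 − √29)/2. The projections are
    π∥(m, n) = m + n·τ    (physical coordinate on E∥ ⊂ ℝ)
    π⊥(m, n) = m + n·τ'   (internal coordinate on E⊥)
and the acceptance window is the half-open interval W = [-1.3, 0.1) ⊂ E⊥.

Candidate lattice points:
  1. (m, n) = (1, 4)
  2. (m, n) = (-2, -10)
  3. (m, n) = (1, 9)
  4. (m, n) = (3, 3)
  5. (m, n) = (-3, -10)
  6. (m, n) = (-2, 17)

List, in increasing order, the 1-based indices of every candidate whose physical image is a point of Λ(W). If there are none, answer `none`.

Numerically τ ≈ 5.19258 and τ' = −1/τ ≈ -0.19258.
#1 (1,4): internal coord 1 + (4)·τ' = +0.22967; +0.22967 ∉ [-1.3, 0.1) → out
#2 (-2,-10): internal coord -2 + (-10)·τ' = -0.07418; -0.07418 ∈ [-1.3, 0.1) → IN Λ
#3 (1,9): internal coord 1 + (9)·τ' = -0.73324; -0.73324 ∈ [-1.3, 0.1) → IN Λ
#4 (3,3): internal coord 3 + (3)·τ' = +2.42225; +2.42225 ∉ [-1.3, 0.1) → out
#5 (-3,-10): internal coord -3 + (-10)·τ' = -1.07418; -1.07418 ∈ [-1.3, 0.1) → IN Λ
#6 (-2,17): internal coord -2 + (17)·τ' = -5.27390; -5.27390 ∉ [-1.3, 0.1) → out

2, 3, 5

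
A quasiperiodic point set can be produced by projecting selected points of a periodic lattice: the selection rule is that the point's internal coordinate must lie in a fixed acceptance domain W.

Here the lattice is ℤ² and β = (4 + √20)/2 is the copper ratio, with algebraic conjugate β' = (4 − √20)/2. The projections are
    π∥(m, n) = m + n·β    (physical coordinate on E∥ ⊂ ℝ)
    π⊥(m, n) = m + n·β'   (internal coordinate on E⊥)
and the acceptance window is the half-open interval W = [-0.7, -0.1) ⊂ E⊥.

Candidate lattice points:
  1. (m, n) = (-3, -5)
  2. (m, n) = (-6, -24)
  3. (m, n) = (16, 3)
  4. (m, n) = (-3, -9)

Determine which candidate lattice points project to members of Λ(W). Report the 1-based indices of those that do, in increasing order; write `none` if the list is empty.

2

β' = (4−√20)/2 ≈ -0.2361.
candidate 1: (m,n)=(-3,-5) → π∥ = -3-5·β ≈ -24.1803, π⊥ = -3-5·β' ≈ -1.8197 ∉ [-0.7, -0.1) ⇒ out
candidate 2: (m,n)=(-6,-24) → π∥ = -6-24·β ≈ -107.6656, π⊥ = -6-24·β' ≈ -0.3344 ∈ [-0.7, -0.1) ⇒ IN Λ
candidate 3: (m,n)=(16,3) → π∥ = 16+3·β ≈ 28.7082, π⊥ = 16+3·β' ≈ 15.2918 ∉ [-0.7, -0.1) ⇒ out
candidate 4: (m,n)=(-3,-9) → π∥ = -3-9·β ≈ -41.1246, π⊥ = -3-9·β' ≈ -0.8754 ∉ [-0.7, -0.1) ⇒ out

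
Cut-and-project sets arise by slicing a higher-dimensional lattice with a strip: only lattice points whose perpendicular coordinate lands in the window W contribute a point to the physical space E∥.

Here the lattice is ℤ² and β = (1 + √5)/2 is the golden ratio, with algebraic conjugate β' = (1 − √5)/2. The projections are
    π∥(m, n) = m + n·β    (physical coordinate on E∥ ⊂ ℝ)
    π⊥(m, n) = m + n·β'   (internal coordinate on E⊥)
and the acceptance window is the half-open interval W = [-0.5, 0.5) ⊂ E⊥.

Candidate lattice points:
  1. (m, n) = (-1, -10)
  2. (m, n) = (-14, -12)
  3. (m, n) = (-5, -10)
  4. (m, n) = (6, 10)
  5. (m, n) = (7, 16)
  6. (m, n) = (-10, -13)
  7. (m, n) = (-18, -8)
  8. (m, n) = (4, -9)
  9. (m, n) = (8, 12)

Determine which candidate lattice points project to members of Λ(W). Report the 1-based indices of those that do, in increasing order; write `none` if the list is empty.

4

Compute β' = (1−√5)/2 = -0.61803, so π⊥(m,n) = m -0.61803·n.
#1 (-1,-10): internal coord -1 + (-10)·β' = +5.18034; +5.18034 ∉ [-0.5, 0.5) → out
#2 (-14,-12): internal coord -14 + (-12)·β' = -6.58359; -6.58359 ∉ [-0.5, 0.5) → out
#3 (-5,-10): internal coord -5 + (-10)·β' = +1.18034; +1.18034 ∉ [-0.5, 0.5) → out
#4 (6,10): internal coord 6 + (10)·β' = -0.18034; -0.18034 ∈ [-0.5, 0.5) → IN Λ
#5 (7,16): internal coord 7 + (16)·β' = -2.88854; -2.88854 ∉ [-0.5, 0.5) → out
#6 (-10,-13): internal coord -10 + (-13)·β' = -1.96556; -1.96556 ∉ [-0.5, 0.5) → out
#7 (-18,-8): internal coord -18 + (-8)·β' = -13.05573; -13.05573 ∉ [-0.5, 0.5) → out
#8 (4,-9): internal coord 4 + (-9)·β' = +9.56231; +9.56231 ∉ [-0.5, 0.5) → out
#9 (8,12): internal coord 8 + (12)·β' = +0.58359; +0.58359 ∉ [-0.5, 0.5) → out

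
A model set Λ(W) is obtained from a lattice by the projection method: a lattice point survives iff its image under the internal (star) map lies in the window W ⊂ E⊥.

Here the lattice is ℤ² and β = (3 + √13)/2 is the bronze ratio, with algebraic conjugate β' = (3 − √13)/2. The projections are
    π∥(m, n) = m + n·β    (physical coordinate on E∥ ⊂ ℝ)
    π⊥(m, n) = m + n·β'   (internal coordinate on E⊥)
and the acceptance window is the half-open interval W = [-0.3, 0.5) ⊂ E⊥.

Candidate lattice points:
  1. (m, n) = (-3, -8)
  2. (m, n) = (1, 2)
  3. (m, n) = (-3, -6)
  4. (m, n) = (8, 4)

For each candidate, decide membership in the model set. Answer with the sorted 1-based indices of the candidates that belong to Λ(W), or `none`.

β' = (3−√13)/2 ≈ -0.302776.
[1] lift (-3,-8): star map gives -0.577795; window check -0.3 ≤ -0.577795 < 0.5 is false → out
[2] lift (1,2): star map gives 0.394449; window check -0.3 ≤ 0.394449 < 0.5 is true → IN Λ
[3] lift (-3,-6): star map gives -1.183346; window check -0.3 ≤ -1.183346 < 0.5 is false → out
[4] lift (8,4): star map gives 6.788897; window check -0.3 ≤ 6.788897 < 0.5 is false → out

2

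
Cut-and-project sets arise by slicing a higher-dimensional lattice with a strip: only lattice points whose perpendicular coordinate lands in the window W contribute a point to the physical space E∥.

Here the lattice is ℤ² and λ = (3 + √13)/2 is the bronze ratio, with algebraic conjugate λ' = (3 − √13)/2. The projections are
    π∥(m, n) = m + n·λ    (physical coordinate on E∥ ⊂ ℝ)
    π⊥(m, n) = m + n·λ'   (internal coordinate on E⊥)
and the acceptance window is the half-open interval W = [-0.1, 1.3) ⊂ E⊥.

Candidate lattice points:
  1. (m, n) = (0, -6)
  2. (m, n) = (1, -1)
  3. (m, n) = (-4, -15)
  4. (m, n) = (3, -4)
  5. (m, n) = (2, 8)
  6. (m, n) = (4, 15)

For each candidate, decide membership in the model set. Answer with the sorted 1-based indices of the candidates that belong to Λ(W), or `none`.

3

Numerically λ ≈ 3.302776 and λ' = −1/λ ≈ -0.302776.
candidate 1: (m,n)=(0,-6) → π∥ = 0-6·λ ≈ -19.816654, π⊥ = 0-6·λ' ≈ 1.816654 ∉ [-0.1, 1.3) ⇒ out
candidate 2: (m,n)=(1,-1) → π∥ = 1-1·λ ≈ -2.302776, π⊥ = 1-1·λ' ≈ 1.302776 ∉ [-0.1, 1.3) ⇒ out
candidate 3: (m,n)=(-4,-15) → π∥ = -4-15·λ ≈ -53.541635, π⊥ = -4-15·λ' ≈ 0.541635 ∈ [-0.1, 1.3) ⇒ IN Λ
candidate 4: (m,n)=(3,-4) → π∥ = 3-4·λ ≈ -10.211103, π⊥ = 3-4·λ' ≈ 4.211103 ∉ [-0.1, 1.3) ⇒ out
candidate 5: (m,n)=(2,8) → π∥ = 2+8·λ ≈ 28.422205, π⊥ = 2+8·λ' ≈ -0.422205 ∉ [-0.1, 1.3) ⇒ out
candidate 6: (m,n)=(4,15) → π∥ = 4+15·λ ≈ 53.541635, π⊥ = 4+15·λ' ≈ -0.541635 ∉ [-0.1, 1.3) ⇒ out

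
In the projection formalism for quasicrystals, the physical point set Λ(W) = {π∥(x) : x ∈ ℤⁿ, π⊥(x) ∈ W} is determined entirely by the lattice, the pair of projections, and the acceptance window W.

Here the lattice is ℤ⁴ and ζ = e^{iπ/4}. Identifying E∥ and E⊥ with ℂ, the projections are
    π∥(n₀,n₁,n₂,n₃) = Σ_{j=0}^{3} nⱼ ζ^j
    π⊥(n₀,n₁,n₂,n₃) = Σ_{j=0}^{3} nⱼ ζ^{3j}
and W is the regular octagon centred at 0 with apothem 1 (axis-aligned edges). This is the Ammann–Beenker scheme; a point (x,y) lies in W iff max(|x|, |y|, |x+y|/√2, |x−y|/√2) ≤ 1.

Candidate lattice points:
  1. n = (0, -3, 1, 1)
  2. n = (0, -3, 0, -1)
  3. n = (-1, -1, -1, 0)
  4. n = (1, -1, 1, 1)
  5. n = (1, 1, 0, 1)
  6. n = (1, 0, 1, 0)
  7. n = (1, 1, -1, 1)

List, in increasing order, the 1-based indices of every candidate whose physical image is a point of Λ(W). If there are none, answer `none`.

With ζ = e^{iπ/4} the internal vectors are ζ^0,ζ^3,ζ^6,ζ^9.
candidate 1: n = (0, -3, 1, 1) → π⊥ ≈ (+2.828427, -2.414214); max(|x|,|y|,|x±y|/√2) = 3.707107 > 1 ⇒ ∉ W
candidate 2: n = (0, -3, 0, -1) → π⊥ ≈ (+1.414214, -2.828427); max(|x|,|y|,|x±y|/√2) = 3.000000 > 1 ⇒ ∉ W
candidate 3: n = (-1, -1, -1, 0) → π⊥ ≈ (-0.292893, +0.292893); max(|x|,|y|,|x±y|/√2) = 0.414214 ≤ 1 ⇒ ∈ W
candidate 4: n = (1, -1, 1, 1) → π⊥ ≈ (+2.414214, -1.000000); max(|x|,|y|,|x±y|/√2) = 2.414214 > 1 ⇒ ∉ W
candidate 5: n = (1, 1, 0, 1) → π⊥ ≈ (+1.000000, +1.414214); max(|x|,|y|,|x±y|/√2) = 1.707107 > 1 ⇒ ∉ W
candidate 6: n = (1, 0, 1, 0) → π⊥ ≈ (+1.000000, -1.000000); max(|x|,|y|,|x±y|/√2) = 1.414214 > 1 ⇒ ∉ W
candidate 7: n = (1, 1, -1, 1) → π⊥ ≈ (+1.000000, +2.414214); max(|x|,|y|,|x±y|/√2) = 2.414214 > 1 ⇒ ∉ W

3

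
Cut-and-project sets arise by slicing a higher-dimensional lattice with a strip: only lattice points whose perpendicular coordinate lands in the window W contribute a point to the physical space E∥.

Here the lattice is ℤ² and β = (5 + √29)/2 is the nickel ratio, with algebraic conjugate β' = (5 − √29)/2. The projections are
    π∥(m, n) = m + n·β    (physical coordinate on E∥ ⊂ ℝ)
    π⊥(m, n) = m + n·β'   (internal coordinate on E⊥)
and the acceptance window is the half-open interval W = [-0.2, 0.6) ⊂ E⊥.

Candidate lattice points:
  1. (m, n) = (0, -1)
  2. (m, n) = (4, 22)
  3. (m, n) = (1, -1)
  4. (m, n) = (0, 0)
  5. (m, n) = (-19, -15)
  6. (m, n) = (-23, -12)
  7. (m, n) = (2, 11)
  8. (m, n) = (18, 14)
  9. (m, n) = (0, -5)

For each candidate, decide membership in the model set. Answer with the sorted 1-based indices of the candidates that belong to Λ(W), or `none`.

β' = (5−√29)/2 ≈ -0.192582.
[1] lift (0,-1): star map gives 0.192582; window check -0.2 ≤ 0.192582 < 0.6 is true → IN Λ
[2] lift (4,22): star map gives -0.236813; window check -0.2 ≤ -0.236813 < 0.6 is false → out
[3] lift (1,-1): star map gives 1.192582; window check -0.2 ≤ 1.192582 < 0.6 is false → out
[4] lift (0,0): star map gives 0.000000; window check -0.2 ≤ 0.000000 < 0.6 is true → IN Λ
[5] lift (-19,-15): star map gives -16.111264; window check -0.2 ≤ -16.111264 < 0.6 is false → out
[6] lift (-23,-12): star map gives -20.689011; window check -0.2 ≤ -20.689011 < 0.6 is false → out
[7] lift (2,11): star map gives -0.118406; window check -0.2 ≤ -0.118406 < 0.6 is true → IN Λ
[8] lift (18,14): star map gives 15.303846; window check -0.2 ≤ 15.303846 < 0.6 is false → out
[9] lift (0,-5): star map gives 0.962912; window check -0.2 ≤ 0.962912 < 0.6 is false → out

1, 4, 7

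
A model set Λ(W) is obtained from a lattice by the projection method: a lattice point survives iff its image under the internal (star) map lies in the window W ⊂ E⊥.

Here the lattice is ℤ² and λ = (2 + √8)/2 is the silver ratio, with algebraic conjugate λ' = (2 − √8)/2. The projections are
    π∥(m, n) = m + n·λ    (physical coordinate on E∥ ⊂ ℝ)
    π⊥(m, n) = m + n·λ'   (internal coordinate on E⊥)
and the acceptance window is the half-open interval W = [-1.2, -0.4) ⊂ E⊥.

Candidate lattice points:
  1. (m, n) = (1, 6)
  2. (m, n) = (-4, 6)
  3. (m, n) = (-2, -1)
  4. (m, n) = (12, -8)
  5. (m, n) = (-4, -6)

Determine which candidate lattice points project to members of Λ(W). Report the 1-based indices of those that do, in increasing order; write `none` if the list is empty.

none

Compute λ' = (2−√8)/2 = -0.41421, so π⊥(m,n) = m -0.41421·n.
[1] lift (1,6): star map gives -1.48528; window check -1.2 ≤ -1.48528 < -0.4 is false → out
[2] lift (-4,6): star map gives -6.48528; window check -1.2 ≤ -6.48528 < -0.4 is false → out
[3] lift (-2,-1): star map gives -1.58579; window check -1.2 ≤ -1.58579 < -0.4 is false → out
[4] lift (12,-8): star map gives 15.31371; window check -1.2 ≤ 15.31371 < -0.4 is false → out
[5] lift (-4,-6): star map gives -1.51472; window check -1.2 ≤ -1.51472 < -0.4 is false → out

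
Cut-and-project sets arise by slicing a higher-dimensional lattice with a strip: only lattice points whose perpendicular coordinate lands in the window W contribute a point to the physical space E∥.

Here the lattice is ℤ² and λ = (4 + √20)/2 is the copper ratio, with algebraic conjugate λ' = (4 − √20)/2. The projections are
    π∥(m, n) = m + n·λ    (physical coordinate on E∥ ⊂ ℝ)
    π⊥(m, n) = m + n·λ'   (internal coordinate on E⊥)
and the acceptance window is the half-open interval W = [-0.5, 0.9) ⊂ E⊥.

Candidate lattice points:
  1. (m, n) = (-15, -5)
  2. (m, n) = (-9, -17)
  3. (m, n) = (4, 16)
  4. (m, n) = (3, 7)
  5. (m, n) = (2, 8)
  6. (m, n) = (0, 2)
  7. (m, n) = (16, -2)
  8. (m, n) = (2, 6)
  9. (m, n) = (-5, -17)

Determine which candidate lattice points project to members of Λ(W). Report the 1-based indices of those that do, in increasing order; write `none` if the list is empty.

3, 5, 6, 8

Compute λ' = (4−√20)/2 = -0.2361, so π⊥(m,n) = m -0.2361·n.
candidate 1: (m,n)=(-15,-5) → π∥ = -15-5·λ ≈ -36.1803, π⊥ = -15-5·λ' ≈ -13.8197 ∉ [-0.5, 0.9) ⇒ out
candidate 2: (m,n)=(-9,-17) → π∥ = -9-17·λ ≈ -81.0132, π⊥ = -9-17·λ' ≈ -4.9868 ∉ [-0.5, 0.9) ⇒ out
candidate 3: (m,n)=(4,16) → π∥ = 4+16·λ ≈ 71.7771, π⊥ = 4+16·λ' ≈ 0.2229 ∈ [-0.5, 0.9) ⇒ IN Λ
candidate 4: (m,n)=(3,7) → π∥ = 3+7·λ ≈ 32.6525, π⊥ = 3+7·λ' ≈ 1.3475 ∉ [-0.5, 0.9) ⇒ out
candidate 5: (m,n)=(2,8) → π∥ = 2+8·λ ≈ 35.8885, π⊥ = 2+8·λ' ≈ 0.1115 ∈ [-0.5, 0.9) ⇒ IN Λ
candidate 6: (m,n)=(0,2) → π∥ = 0+2·λ ≈ 8.4721, π⊥ = 0+2·λ' ≈ -0.4721 ∈ [-0.5, 0.9) ⇒ IN Λ
candidate 7: (m,n)=(16,-2) → π∥ = 16-2·λ ≈ 7.5279, π⊥ = 16-2·λ' ≈ 16.4721 ∉ [-0.5, 0.9) ⇒ out
candidate 8: (m,n)=(2,6) → π∥ = 2+6·λ ≈ 27.4164, π⊥ = 2+6·λ' ≈ 0.5836 ∈ [-0.5, 0.9) ⇒ IN Λ
candidate 9: (m,n)=(-5,-17) → π∥ = -5-17·λ ≈ -77.0132, π⊥ = -5-17·λ' ≈ -0.9868 ∉ [-0.5, 0.9) ⇒ out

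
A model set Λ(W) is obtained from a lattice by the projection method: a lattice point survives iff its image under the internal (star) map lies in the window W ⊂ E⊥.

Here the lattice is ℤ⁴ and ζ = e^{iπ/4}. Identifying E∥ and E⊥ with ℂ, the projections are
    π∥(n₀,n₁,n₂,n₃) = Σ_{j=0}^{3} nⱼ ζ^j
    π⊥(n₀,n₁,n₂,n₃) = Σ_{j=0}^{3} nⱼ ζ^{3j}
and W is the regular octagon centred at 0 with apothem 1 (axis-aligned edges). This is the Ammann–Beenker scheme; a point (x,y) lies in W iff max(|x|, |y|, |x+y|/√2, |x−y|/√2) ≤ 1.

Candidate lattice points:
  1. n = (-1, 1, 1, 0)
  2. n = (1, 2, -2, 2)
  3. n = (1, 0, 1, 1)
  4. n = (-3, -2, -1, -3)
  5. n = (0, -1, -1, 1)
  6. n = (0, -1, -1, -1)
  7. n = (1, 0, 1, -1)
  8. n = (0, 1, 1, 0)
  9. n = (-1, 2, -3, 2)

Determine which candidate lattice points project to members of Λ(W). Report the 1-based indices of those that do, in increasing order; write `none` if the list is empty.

6, 8

π⊥(n) = n₀ + n₁ζ³ + n₂ζ⁶ + n₃ζ⁹ where ζ = e^{iπ/4}.
candidate 1: n = (-1, 1, 1, 0) → π⊥ ≈ (-1.707107, -0.292893); max(|x|,|y|,|x±y|/√2) = 1.707107 > 1 ⇒ ∉ W
candidate 2: n = (1, 2, -2, 2) → π⊥ ≈ (+1.000000, +4.828427); max(|x|,|y|,|x±y|/√2) = 4.828427 > 1 ⇒ ∉ W
candidate 3: n = (1, 0, 1, 1) → π⊥ ≈ (+1.707107, -0.292893); max(|x|,|y|,|x±y|/√2) = 1.707107 > 1 ⇒ ∉ W
candidate 4: n = (-3, -2, -1, -3) → π⊥ ≈ (-3.707107, -2.535534); max(|x|,|y|,|x±y|/√2) = 4.414214 > 1 ⇒ ∉ W
candidate 5: n = (0, -1, -1, 1) → π⊥ ≈ (+1.414214, +1.000000); max(|x|,|y|,|x±y|/√2) = 1.707107 > 1 ⇒ ∉ W
candidate 6: n = (0, -1, -1, -1) → π⊥ ≈ (+0.000000, -0.414214); max(|x|,|y|,|x±y|/√2) = 0.414214 ≤ 1 ⇒ ∈ W
candidate 7: n = (1, 0, 1, -1) → π⊥ ≈ (+0.292893, -1.707107); max(|x|,|y|,|x±y|/√2) = 1.707107 > 1 ⇒ ∉ W
candidate 8: n = (0, 1, 1, 0) → π⊥ ≈ (-0.707107, -0.292893); max(|x|,|y|,|x±y|/√2) = 0.707107 ≤ 1 ⇒ ∈ W
candidate 9: n = (-1, 2, -3, 2) → π⊥ ≈ (-1.000000, +5.828427); max(|x|,|y|,|x±y|/√2) = 5.828427 > 1 ⇒ ∉ W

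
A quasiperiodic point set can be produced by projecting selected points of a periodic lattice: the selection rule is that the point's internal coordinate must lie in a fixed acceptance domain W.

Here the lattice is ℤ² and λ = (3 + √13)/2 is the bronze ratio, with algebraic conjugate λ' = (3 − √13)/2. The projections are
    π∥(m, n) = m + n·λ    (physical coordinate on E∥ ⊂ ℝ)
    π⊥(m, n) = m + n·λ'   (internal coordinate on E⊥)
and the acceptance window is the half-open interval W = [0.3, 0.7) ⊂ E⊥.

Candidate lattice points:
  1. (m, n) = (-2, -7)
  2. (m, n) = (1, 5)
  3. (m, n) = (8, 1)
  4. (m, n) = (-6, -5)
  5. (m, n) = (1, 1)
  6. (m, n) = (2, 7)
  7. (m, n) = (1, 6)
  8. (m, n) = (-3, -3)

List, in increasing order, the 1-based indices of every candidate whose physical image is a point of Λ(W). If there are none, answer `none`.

5

Compute λ' = (3−√13)/2 = -0.302776, so π⊥(m,n) = m -0.302776·n.
candidate 1: (m,n)=(-2,-7) → π∥ = -2-7·λ ≈ -25.119429, π⊥ = -2-7·λ' ≈ 0.119429 ∉ [0.3, 0.7) ⇒ out
candidate 2: (m,n)=(1,5) → π∥ = 1+5·λ ≈ 17.513878, π⊥ = 1+5·λ' ≈ -0.513878 ∉ [0.3, 0.7) ⇒ out
candidate 3: (m,n)=(8,1) → π∥ = 8+1·λ ≈ 11.302776, π⊥ = 8+1·λ' ≈ 7.697224 ∉ [0.3, 0.7) ⇒ out
candidate 4: (m,n)=(-6,-5) → π∥ = -6-5·λ ≈ -22.513878, π⊥ = -6-5·λ' ≈ -4.486122 ∉ [0.3, 0.7) ⇒ out
candidate 5: (m,n)=(1,1) → π∥ = 1+1·λ ≈ 4.302776, π⊥ = 1+1·λ' ≈ 0.697224 ∈ [0.3, 0.7) ⇒ IN Λ
candidate 6: (m,n)=(2,7) → π∥ = 2+7·λ ≈ 25.119429, π⊥ = 2+7·λ' ≈ -0.119429 ∉ [0.3, 0.7) ⇒ out
candidate 7: (m,n)=(1,6) → π∥ = 1+6·λ ≈ 20.816654, π⊥ = 1+6·λ' ≈ -0.816654 ∉ [0.3, 0.7) ⇒ out
candidate 8: (m,n)=(-3,-3) → π∥ = -3-3·λ ≈ -12.908327, π⊥ = -3-3·λ' ≈ -2.091673 ∉ [0.3, 0.7) ⇒ out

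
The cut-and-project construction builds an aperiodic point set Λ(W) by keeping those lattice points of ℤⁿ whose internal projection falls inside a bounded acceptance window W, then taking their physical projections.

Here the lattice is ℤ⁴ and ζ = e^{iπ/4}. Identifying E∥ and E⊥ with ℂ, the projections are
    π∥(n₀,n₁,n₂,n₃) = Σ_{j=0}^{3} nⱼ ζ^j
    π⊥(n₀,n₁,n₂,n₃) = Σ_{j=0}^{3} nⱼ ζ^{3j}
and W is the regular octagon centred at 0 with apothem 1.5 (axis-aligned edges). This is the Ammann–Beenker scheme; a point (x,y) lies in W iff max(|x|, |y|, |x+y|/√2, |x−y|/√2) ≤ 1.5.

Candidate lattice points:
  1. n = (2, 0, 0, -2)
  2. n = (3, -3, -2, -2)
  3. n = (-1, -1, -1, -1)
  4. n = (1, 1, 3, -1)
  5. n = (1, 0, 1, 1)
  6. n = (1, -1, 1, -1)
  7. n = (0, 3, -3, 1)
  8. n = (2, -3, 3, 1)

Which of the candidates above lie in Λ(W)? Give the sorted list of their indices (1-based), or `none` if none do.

With ζ = e^{iπ/4} the internal vectors are ζ^0,ζ^3,ζ^6,ζ^9.
candidate 1: n = (2, 0, 0, -2) → π⊥ ≈ (+0.5858, -1.4142); max(|x|,|y|,|x±y|/√2) = 1.4142 ≤ 1.5 ⇒ ∈ W
candidate 2: n = (3, -3, -2, -2) → π⊥ ≈ (+3.7071, -1.5355); max(|x|,|y|,|x±y|/√2) = 3.7071 > 1.5 ⇒ ∉ W
candidate 3: n = (-1, -1, -1, -1) → π⊥ ≈ (-1.0000, -0.4142); max(|x|,|y|,|x±y|/√2) = 1.0000 ≤ 1.5 ⇒ ∈ W
candidate 4: n = (1, 1, 3, -1) → π⊥ ≈ (-0.4142, -3.0000); max(|x|,|y|,|x±y|/√2) = 3.0000 > 1.5 ⇒ ∉ W
candidate 5: n = (1, 0, 1, 1) → π⊥ ≈ (+1.7071, -0.2929); max(|x|,|y|,|x±y|/√2) = 1.7071 > 1.5 ⇒ ∉ W
candidate 6: n = (1, -1, 1, -1) → π⊥ ≈ (+1.0000, -2.4142); max(|x|,|y|,|x±y|/√2) = 2.4142 > 1.5 ⇒ ∉ W
candidate 7: n = (0, 3, -3, 1) → π⊥ ≈ (-1.4142, +5.8284); max(|x|,|y|,|x±y|/√2) = 5.8284 > 1.5 ⇒ ∉ W
candidate 8: n = (2, -3, 3, 1) → π⊥ ≈ (+4.8284, -4.4142); max(|x|,|y|,|x±y|/√2) = 6.5355 > 1.5 ⇒ ∉ W

1, 3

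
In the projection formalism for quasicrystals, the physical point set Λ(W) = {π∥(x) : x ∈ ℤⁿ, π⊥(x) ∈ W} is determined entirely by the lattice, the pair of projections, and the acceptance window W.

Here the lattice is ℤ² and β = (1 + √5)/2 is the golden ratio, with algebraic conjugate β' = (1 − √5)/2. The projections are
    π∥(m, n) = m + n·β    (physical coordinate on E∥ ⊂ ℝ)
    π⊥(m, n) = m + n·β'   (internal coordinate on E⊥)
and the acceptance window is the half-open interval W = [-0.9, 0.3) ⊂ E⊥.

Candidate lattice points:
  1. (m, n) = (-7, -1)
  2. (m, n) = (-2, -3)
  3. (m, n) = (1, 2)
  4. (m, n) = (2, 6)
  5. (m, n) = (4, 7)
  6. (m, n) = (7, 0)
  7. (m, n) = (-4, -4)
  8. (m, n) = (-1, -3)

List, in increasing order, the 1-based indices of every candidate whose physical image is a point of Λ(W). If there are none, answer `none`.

Compute β' = (1−√5)/2 = -0.618034, so π⊥(m,n) = m -0.618034·n.
candidate 1: (m,n)=(-7,-1) → π∥ = -7-1·β ≈ -8.618034, π⊥ = -7-1·β' ≈ -6.381966 ∉ [-0.9, 0.3) ⇒ out
candidate 2: (m,n)=(-2,-3) → π∥ = -2-3·β ≈ -6.854102, π⊥ = -2-3·β' ≈ -0.145898 ∈ [-0.9, 0.3) ⇒ IN Λ
candidate 3: (m,n)=(1,2) → π∥ = 1+2·β ≈ 4.236068, π⊥ = 1+2·β' ≈ -0.236068 ∈ [-0.9, 0.3) ⇒ IN Λ
candidate 4: (m,n)=(2,6) → π∥ = 2+6·β ≈ 11.708204, π⊥ = 2+6·β' ≈ -1.708204 ∉ [-0.9, 0.3) ⇒ out
candidate 5: (m,n)=(4,7) → π∥ = 4+7·β ≈ 15.326238, π⊥ = 4+7·β' ≈ -0.326238 ∈ [-0.9, 0.3) ⇒ IN Λ
candidate 6: (m,n)=(7,0) → π∥ = 7+0·β ≈ 7.000000, π⊥ = 7+0·β' ≈ 7.000000 ∉ [-0.9, 0.3) ⇒ out
candidate 7: (m,n)=(-4,-4) → π∥ = -4-4·β ≈ -10.472136, π⊥ = -4-4·β' ≈ -1.527864 ∉ [-0.9, 0.3) ⇒ out
candidate 8: (m,n)=(-1,-3) → π∥ = -1-3·β ≈ -5.854102, π⊥ = -1-3·β' ≈ 0.854102 ∉ [-0.9, 0.3) ⇒ out

2, 3, 5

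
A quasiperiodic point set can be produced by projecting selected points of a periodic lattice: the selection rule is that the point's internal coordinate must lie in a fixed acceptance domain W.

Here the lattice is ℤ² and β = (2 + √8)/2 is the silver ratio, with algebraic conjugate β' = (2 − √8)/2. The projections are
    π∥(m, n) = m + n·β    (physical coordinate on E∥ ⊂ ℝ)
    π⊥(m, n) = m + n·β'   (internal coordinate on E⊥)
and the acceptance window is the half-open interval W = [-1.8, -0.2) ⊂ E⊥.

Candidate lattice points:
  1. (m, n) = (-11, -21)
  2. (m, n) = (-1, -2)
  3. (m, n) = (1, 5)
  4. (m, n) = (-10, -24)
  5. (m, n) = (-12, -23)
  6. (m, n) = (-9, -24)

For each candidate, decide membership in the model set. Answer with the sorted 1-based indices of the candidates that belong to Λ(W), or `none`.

Compute β' = (2−√8)/2 = -0.414214, so π⊥(m,n) = m -0.414214·n.
#1 (-11,-21): internal coord -11 + (-21)·β' = -2.301515; -2.301515 ∉ [-1.8, -0.2) → out
#2 (-1,-2): internal coord -1 + (-2)·β' = -0.171573; -0.171573 ∉ [-1.8, -0.2) → out
#3 (1,5): internal coord 1 + (5)·β' = -1.071068; -1.071068 ∈ [-1.8, -0.2) → IN Λ
#4 (-10,-24): internal coord -10 + (-24)·β' = -0.058875; -0.058875 ∉ [-1.8, -0.2) → out
#5 (-12,-23): internal coord -12 + (-23)·β' = -2.473088; -2.473088 ∉ [-1.8, -0.2) → out
#6 (-9,-24): internal coord -9 + (-24)·β' = +0.941125; +0.941125 ∉ [-1.8, -0.2) → out

3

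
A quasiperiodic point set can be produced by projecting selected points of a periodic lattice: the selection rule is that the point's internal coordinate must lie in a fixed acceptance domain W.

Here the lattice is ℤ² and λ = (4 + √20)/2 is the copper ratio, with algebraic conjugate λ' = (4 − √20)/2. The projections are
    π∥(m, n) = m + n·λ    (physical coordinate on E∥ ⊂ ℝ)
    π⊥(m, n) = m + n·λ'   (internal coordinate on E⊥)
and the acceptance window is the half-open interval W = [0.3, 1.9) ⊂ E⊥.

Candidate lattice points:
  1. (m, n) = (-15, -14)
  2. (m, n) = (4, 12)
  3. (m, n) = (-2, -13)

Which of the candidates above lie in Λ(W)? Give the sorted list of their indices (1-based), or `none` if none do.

2, 3

λ' = (4−√20)/2 ≈ -0.2361.
#1 (-15,-14): internal coord -15 + (-14)·λ' = -11.6950; -11.6950 ∉ [0.3, 1.9) → out
#2 (4,12): internal coord 4 + (12)·λ' = +1.1672; +1.1672 ∈ [0.3, 1.9) → IN Λ
#3 (-2,-13): internal coord -2 + (-13)·λ' = +1.0689; +1.0689 ∈ [0.3, 1.9) → IN Λ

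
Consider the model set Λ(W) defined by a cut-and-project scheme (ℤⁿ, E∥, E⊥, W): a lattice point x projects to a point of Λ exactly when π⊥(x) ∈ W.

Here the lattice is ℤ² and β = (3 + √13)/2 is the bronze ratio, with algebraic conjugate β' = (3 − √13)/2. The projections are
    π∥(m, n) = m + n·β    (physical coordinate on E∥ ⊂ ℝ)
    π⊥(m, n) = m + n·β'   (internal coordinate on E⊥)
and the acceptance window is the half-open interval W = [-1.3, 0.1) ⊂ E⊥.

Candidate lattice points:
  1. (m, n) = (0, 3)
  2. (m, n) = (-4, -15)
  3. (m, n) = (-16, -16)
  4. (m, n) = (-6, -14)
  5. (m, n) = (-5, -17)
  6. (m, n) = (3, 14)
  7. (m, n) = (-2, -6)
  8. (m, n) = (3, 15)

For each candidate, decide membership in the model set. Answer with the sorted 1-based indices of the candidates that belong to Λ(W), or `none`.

1, 6, 7

β' = (3−√13)/2 ≈ -0.3028.
#1 (0,3): internal coord 0 + (3)·β' = -0.9083; -0.9083 ∈ [-1.3, 0.1) → IN Λ
#2 (-4,-15): internal coord -4 + (-15)·β' = +0.5416; +0.5416 ∉ [-1.3, 0.1) → out
#3 (-16,-16): internal coord -16 + (-16)·β' = -11.1556; -11.1556 ∉ [-1.3, 0.1) → out
#4 (-6,-14): internal coord -6 + (-14)·β' = -1.7611; -1.7611 ∉ [-1.3, 0.1) → out
#5 (-5,-17): internal coord -5 + (-17)·β' = +0.1472; +0.1472 ∉ [-1.3, 0.1) → out
#6 (3,14): internal coord 3 + (14)·β' = -1.2389; -1.2389 ∈ [-1.3, 0.1) → IN Λ
#7 (-2,-6): internal coord -2 + (-6)·β' = -0.1833; -0.1833 ∈ [-1.3, 0.1) → IN Λ
#8 (3,15): internal coord 3 + (15)·β' = -1.5416; -1.5416 ∉ [-1.3, 0.1) → out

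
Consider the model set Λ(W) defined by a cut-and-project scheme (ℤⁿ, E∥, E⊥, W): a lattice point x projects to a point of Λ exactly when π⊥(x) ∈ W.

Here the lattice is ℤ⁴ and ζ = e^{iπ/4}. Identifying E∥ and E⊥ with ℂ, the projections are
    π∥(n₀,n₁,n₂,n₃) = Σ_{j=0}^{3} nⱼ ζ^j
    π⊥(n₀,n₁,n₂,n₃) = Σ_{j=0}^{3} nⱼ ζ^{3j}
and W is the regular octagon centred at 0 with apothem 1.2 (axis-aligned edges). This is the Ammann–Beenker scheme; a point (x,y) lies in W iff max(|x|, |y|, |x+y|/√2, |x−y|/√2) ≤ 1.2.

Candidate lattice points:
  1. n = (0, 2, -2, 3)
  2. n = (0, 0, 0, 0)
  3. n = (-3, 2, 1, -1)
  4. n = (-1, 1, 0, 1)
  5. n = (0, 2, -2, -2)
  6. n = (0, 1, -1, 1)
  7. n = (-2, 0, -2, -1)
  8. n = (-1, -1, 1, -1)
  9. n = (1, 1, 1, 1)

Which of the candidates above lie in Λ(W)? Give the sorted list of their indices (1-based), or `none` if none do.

π⊥(n) = n₀ + n₁ζ³ + n₂ζ⁶ + n₃ζ⁹ where ζ = e^{iπ/4}.
candidate 1: n = (0, 2, -2, 3) → π⊥ ≈ (+0.7071, +5.5355); max(|x|,|y|,|x±y|/√2) = 5.5355 > 1.2 ⇒ ∉ W
candidate 2: n = (0, 0, 0, 0) → π⊥ ≈ (+0.0000, +0.0000); max(|x|,|y|,|x±y|/√2) = 0.0000 ≤ 1.2 ⇒ ∈ W
candidate 3: n = (-3, 2, 1, -1) → π⊥ ≈ (-5.1213, -0.2929); max(|x|,|y|,|x±y|/√2) = 5.1213 > 1.2 ⇒ ∉ W
candidate 4: n = (-1, 1, 0, 1) → π⊥ ≈ (-1.0000, +1.4142); max(|x|,|y|,|x±y|/√2) = 1.7071 > 1.2 ⇒ ∉ W
candidate 5: n = (0, 2, -2, -2) → π⊥ ≈ (-2.8284, +2.0000); max(|x|,|y|,|x±y|/√2) = 3.4142 > 1.2 ⇒ ∉ W
candidate 6: n = (0, 1, -1, 1) → π⊥ ≈ (+0.0000, +2.4142); max(|x|,|y|,|x±y|/√2) = 2.4142 > 1.2 ⇒ ∉ W
candidate 7: n = (-2, 0, -2, -1) → π⊥ ≈ (-2.7071, +1.2929); max(|x|,|y|,|x±y|/√2) = 2.8284 > 1.2 ⇒ ∉ W
candidate 8: n = (-1, -1, 1, -1) → π⊥ ≈ (-1.0000, -2.4142); max(|x|,|y|,|x±y|/√2) = 2.4142 > 1.2 ⇒ ∉ W
candidate 9: n = (1, 1, 1, 1) → π⊥ ≈ (+1.0000, +0.4142); max(|x|,|y|,|x±y|/√2) = 1.0000 ≤ 1.2 ⇒ ∈ W

2, 9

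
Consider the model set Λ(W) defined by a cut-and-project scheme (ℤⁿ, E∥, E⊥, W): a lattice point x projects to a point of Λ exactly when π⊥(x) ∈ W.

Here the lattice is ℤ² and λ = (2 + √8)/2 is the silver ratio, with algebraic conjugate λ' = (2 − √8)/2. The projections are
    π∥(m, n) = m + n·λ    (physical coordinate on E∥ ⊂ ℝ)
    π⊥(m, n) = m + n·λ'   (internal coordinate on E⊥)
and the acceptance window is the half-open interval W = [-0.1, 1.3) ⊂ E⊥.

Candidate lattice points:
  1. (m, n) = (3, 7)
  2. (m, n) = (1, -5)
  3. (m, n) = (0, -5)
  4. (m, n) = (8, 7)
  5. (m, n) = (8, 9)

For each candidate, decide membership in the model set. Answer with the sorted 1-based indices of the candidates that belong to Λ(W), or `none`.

1

Numerically λ ≈ 2.414214 and λ' = −1/λ ≈ -0.414214.
#1 (3,7): internal coord 3 + (7)·λ' = +0.100505; +0.100505 ∈ [-0.1, 1.3) → IN Λ
#2 (1,-5): internal coord 1 + (-5)·λ' = +3.071068; +3.071068 ∉ [-0.1, 1.3) → out
#3 (0,-5): internal coord 0 + (-5)·λ' = +2.071068; +2.071068 ∉ [-0.1, 1.3) → out
#4 (8,7): internal coord 8 + (7)·λ' = +5.100505; +5.100505 ∉ [-0.1, 1.3) → out
#5 (8,9): internal coord 8 + (9)·λ' = +4.272078; +4.272078 ∉ [-0.1, 1.3) → out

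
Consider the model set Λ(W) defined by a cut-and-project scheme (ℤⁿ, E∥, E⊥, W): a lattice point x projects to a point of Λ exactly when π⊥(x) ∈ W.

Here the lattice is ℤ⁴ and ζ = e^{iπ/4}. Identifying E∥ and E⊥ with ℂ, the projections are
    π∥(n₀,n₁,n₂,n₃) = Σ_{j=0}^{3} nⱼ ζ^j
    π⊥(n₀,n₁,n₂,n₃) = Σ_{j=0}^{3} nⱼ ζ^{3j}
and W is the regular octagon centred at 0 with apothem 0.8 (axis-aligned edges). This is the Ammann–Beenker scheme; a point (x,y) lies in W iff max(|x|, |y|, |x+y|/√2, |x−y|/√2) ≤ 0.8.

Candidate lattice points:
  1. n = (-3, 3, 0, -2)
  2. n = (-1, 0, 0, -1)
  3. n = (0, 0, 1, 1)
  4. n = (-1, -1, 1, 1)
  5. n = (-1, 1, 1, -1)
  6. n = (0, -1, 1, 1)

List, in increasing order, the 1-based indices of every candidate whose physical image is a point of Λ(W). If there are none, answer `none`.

π⊥(n) = n₀ + n₁ζ³ + n₂ζ⁶ + n₃ζ⁹ where ζ = e^{iπ/4}.
#1 (-3, 3, 0, -2): internal (-6.5355, 0.7071); octagon support 6.5355 vs apothem 0.8 → ∉ W
#2 (-1, 0, 0, -1): internal (-1.7071, -0.7071); octagon support 1.7071 vs apothem 0.8 → ∉ W
#3 (0, 0, 1, 1): internal (0.7071, -0.2929); octagon support 0.7071 vs apothem 0.8 → ∈ W
#4 (-1, -1, 1, 1): internal (0.4142, -1.0000); octagon support 1.0000 vs apothem 0.8 → ∉ W
#5 (-1, 1, 1, -1): internal (-2.4142, -1.0000); octagon support 2.4142 vs apothem 0.8 → ∉ W
#6 (0, -1, 1, 1): internal (1.4142, -1.0000); octagon support 1.7071 vs apothem 0.8 → ∉ W

3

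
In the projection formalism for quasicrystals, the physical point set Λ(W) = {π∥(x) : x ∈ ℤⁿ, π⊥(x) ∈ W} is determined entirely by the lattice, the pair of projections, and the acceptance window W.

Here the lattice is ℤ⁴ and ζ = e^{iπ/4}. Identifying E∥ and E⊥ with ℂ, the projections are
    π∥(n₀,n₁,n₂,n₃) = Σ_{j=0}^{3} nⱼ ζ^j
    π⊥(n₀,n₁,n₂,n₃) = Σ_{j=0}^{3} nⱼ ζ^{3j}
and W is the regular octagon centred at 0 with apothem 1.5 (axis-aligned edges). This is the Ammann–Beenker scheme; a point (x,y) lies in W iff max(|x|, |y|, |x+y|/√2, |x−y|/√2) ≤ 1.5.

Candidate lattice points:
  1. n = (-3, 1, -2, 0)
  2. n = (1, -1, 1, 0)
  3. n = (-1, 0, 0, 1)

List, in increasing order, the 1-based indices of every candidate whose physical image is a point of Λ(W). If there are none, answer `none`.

3

π⊥(n) = n₀ + n₁ζ³ + n₂ζ⁶ + n₃ζ⁹ where ζ = e^{iπ/4}.
#1 (-3, 1, -2, 0): internal (-3.707107, 2.707107); octagon support 4.535534 vs apothem 1.5 → ∉ W
#2 (1, -1, 1, 0): internal (1.707107, -1.707107); octagon support 2.414214 vs apothem 1.5 → ∉ W
#3 (-1, 0, 0, 1): internal (-0.292893, 0.707107); octagon support 0.707107 vs apothem 1.5 → ∈ W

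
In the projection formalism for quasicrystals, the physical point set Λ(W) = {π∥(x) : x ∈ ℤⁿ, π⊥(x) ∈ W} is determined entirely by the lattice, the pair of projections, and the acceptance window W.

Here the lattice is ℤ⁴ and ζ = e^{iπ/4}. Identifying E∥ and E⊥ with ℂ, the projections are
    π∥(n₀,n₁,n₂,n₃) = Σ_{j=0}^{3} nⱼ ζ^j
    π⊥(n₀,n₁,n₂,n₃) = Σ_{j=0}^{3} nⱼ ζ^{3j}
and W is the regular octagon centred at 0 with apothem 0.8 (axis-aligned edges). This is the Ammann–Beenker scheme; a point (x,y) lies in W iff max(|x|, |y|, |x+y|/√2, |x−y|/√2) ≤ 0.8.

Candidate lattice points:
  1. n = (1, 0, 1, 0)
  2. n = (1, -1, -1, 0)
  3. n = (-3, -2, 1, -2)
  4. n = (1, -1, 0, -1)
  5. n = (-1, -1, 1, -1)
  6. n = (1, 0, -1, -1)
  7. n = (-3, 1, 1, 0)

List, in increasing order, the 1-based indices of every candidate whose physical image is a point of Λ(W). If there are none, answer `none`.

6

Internal map: ζ^{3j} for j=0..3 gives (1,0), (−√2/2,√2/2), (0,−1), (√2/2,√2/2).
#1 (1, 0, 1, 0): internal (1.0000, -1.0000); octagon support 1.4142 vs apothem 0.8 → ∉ W
#2 (1, -1, -1, 0): internal (1.7071, 0.2929); octagon support 1.7071 vs apothem 0.8 → ∉ W
#3 (-3, -2, 1, -2): internal (-3.0000, -3.8284); octagon support 4.8284 vs apothem 0.8 → ∉ W
#4 (1, -1, 0, -1): internal (1.0000, -1.4142); octagon support 1.7071 vs apothem 0.8 → ∉ W
#5 (-1, -1, 1, -1): internal (-1.0000, -2.4142); octagon support 2.4142 vs apothem 0.8 → ∉ W
#6 (1, 0, -1, -1): internal (0.2929, 0.2929); octagon support 0.4142 vs apothem 0.8 → ∈ W
#7 (-3, 1, 1, 0): internal (-3.7071, -0.2929); octagon support 3.7071 vs apothem 0.8 → ∉ W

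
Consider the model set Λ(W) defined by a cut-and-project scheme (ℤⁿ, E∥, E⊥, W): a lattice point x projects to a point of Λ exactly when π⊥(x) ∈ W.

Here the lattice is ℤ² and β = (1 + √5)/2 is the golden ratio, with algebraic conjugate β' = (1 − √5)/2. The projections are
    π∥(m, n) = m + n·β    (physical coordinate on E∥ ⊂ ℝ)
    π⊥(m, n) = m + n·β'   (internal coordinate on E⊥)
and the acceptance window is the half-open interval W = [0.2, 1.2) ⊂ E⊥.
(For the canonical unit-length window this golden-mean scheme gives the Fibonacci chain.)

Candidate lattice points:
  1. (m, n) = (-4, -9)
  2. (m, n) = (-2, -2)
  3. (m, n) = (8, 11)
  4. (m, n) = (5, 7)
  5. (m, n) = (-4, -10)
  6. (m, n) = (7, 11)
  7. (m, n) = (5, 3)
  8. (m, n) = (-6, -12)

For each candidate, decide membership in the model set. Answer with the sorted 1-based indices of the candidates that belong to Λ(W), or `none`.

Numerically β ≈ 1.6180 and β' = −1/β ≈ -0.6180.
#1 (-4,-9): internal coord -4 + (-9)·β' = +1.5623; +1.5623 ∉ [0.2, 1.2) → out
#2 (-2,-2): internal coord -2 + (-2)·β' = -0.7639; -0.7639 ∉ [0.2, 1.2) → out
#3 (8,11): internal coord 8 + (11)·β' = +1.2016; +1.2016 ∉ [0.2, 1.2) → out
#4 (5,7): internal coord 5 + (7)·β' = +0.6738; +0.6738 ∈ [0.2, 1.2) → IN Λ
#5 (-4,-10): internal coord -4 + (-10)·β' = +2.1803; +2.1803 ∉ [0.2, 1.2) → out
#6 (7,11): internal coord 7 + (11)·β' = +0.2016; +0.2016 ∈ [0.2, 1.2) → IN Λ
#7 (5,3): internal coord 5 + (3)·β' = +3.1459; +3.1459 ∉ [0.2, 1.2) → out
#8 (-6,-12): internal coord -6 + (-12)·β' = +1.4164; +1.4164 ∉ [0.2, 1.2) → out

4, 6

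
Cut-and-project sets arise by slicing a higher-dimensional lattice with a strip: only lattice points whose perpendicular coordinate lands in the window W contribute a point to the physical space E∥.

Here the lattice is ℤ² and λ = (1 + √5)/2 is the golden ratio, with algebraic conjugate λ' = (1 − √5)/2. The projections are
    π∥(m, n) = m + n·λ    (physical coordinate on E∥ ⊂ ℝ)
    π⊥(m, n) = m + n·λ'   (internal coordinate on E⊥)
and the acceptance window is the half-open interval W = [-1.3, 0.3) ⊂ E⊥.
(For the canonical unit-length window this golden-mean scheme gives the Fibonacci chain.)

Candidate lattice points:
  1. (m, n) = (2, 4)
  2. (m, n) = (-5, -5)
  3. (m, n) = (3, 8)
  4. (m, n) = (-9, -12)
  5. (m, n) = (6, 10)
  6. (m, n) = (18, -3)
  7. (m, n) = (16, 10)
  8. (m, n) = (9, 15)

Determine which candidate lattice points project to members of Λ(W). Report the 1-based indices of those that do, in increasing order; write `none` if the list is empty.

1, 5, 8

Numerically λ ≈ 1.618034 and λ' = −1/λ ≈ -0.618034.
[1] lift (2,4): star map gives -0.472136; window check -1.3 ≤ -0.472136 < 0.3 is true → IN Λ
[2] lift (-5,-5): star map gives -1.909830; window check -1.3 ≤ -1.909830 < 0.3 is false → out
[3] lift (3,8): star map gives -1.944272; window check -1.3 ≤ -1.944272 < 0.3 is false → out
[4] lift (-9,-12): star map gives -1.583592; window check -1.3 ≤ -1.583592 < 0.3 is false → out
[5] lift (6,10): star map gives -0.180340; window check -1.3 ≤ -0.180340 < 0.3 is true → IN Λ
[6] lift (18,-3): star map gives 19.854102; window check -1.3 ≤ 19.854102 < 0.3 is false → out
[7] lift (16,10): star map gives 9.819660; window check -1.3 ≤ 9.819660 < 0.3 is false → out
[8] lift (9,15): star map gives -0.270510; window check -1.3 ≤ -0.270510 < 0.3 is true → IN Λ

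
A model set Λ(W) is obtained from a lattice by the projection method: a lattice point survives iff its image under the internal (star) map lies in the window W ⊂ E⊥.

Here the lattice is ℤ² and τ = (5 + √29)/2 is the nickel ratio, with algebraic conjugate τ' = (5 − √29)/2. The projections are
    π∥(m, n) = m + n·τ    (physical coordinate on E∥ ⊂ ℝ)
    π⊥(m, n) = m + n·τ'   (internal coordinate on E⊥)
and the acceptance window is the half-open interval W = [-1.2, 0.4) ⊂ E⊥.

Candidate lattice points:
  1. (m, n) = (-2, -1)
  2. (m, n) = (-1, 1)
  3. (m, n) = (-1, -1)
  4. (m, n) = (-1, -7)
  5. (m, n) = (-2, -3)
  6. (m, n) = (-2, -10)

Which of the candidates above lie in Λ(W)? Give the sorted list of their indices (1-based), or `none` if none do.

2, 3, 4, 6

τ' = (5−√29)/2 ≈ -0.19258.
#1 (-2,-1): internal coord -2 + (-1)·τ' = -1.80742; -1.80742 ∉ [-1.2, 0.4) → out
#2 (-1,1): internal coord -1 + (1)·τ' = -1.19258; -1.19258 ∈ [-1.2, 0.4) → IN Λ
#3 (-1,-1): internal coord -1 + (-1)·τ' = -0.80742; -0.80742 ∈ [-1.2, 0.4) → IN Λ
#4 (-1,-7): internal coord -1 + (-7)·τ' = +0.34808; +0.34808 ∈ [-1.2, 0.4) → IN Λ
#5 (-2,-3): internal coord -2 + (-3)·τ' = -1.42225; -1.42225 ∉ [-1.2, 0.4) → out
#6 (-2,-10): internal coord -2 + (-10)·τ' = -0.07418; -0.07418 ∈ [-1.2, 0.4) → IN Λ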